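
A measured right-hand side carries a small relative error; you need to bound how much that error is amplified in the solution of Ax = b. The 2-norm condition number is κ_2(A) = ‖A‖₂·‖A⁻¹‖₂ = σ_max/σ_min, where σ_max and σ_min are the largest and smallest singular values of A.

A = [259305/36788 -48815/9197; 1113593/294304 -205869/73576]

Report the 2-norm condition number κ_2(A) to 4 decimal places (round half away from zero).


M = AᵀA = [19181282641/299705344 -3596417253/74926336; -3596417253/74926336 674352649/18731584]. tr(M)=29970925025/299705344, det(M)=9765625/74926336
eigenvalues of AᵀA: λ = (tr ± √(tr²−4·det))/2 = 100, 390625/299705344
so κ_2 = √(100 / (390625/299705344)) = 276.9920

276.9920


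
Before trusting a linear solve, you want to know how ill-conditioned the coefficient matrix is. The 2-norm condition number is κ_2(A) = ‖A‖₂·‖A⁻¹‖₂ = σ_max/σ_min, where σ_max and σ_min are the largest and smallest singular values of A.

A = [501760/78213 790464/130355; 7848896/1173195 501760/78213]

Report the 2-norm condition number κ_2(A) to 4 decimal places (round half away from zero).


M = AᵀA = [140608638976/1636607025 1785462784/21821427; 1785462784/21821427 14170722304/181845225]. tr(M)=318840832/1946025, det(M)=16777216/48650625
eigenvalues of AᵀA: λ = (tr ± √(tr²−4·det))/2 = 4096/25, 4096/1946025
κ_2(A) = √(λ_max/λ_min) = √((4096/25) / (4096/1946025)) = 279.0000

279.0000


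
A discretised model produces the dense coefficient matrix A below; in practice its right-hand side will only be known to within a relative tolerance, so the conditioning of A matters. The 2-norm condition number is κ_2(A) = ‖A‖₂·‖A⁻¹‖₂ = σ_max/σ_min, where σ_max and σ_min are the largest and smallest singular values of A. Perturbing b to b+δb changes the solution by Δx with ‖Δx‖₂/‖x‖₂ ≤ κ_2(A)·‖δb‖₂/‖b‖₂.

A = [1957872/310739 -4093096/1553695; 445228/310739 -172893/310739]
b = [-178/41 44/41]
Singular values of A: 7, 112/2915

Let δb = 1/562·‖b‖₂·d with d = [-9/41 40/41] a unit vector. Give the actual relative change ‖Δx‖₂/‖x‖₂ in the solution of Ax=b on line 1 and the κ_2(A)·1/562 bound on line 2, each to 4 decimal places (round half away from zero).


σ_max = 7, σ_min = 112/2915
κ_2(A) = 7 / (112/2915) = 182.1875
κ_2(A)·‖δb‖/‖b‖ = 0.3242
solve Ax = b  →  x = [19.4931 48.2692]
‖b‖₂ = 4.4721 and ‖x‖₂ = 52.0567
Δx = A⁻¹·δb where δb = 1/562·4.4721·d; ‖Δx‖ = 0.2071
realised ‖Δx‖/‖x‖ = 0.0040
so the bound overstates the realised error by a factor of ≈ 81.4816 (computed from the unrounded values)

0.0040
0.3242


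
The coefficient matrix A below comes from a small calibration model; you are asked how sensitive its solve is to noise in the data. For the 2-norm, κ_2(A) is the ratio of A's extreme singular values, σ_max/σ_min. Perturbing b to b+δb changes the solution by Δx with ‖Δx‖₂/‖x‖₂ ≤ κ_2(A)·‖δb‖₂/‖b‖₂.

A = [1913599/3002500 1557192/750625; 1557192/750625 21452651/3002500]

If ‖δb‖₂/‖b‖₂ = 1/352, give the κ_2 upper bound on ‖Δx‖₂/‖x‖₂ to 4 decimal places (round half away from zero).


form AᵀA = [67935059089/14424010000 14554295028/901500625; 14554295028/901500625 798422057161/14424010000] with trace 693085693/11539208 and determinant 23088025/369254656
solving λ² − 693085693/11539208·λ + 23088025/369254656 = 0 gives λ = 961/16, 24025/23078416
κ_2(A) = √(λ_max/λ_min) = √((961/16) / (24025/23078416)) = 240.2000
κ_2(A)·‖δb‖/‖b‖ = 0.6824

0.6824


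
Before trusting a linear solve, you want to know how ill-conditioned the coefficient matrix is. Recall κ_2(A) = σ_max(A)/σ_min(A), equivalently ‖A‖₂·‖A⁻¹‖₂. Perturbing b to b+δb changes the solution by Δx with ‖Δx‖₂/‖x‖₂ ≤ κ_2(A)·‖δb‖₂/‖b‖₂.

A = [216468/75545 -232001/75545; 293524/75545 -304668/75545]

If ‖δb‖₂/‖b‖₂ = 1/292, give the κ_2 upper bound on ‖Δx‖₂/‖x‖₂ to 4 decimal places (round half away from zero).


form AᵀA = [5320589344/228281881 -5585926500/228281881; -5585926500/228281881 5865882169/228281881] with trace 13301393/271441 and determinant 38416/271441
char-poly roots: 49 and 784/271441
so κ_2 = √(49 / (784/271441)) = 130.2500
bound on ‖Δx‖/‖x‖: κ·ε = 130.2500·1/292 = 0.4461

0.4461


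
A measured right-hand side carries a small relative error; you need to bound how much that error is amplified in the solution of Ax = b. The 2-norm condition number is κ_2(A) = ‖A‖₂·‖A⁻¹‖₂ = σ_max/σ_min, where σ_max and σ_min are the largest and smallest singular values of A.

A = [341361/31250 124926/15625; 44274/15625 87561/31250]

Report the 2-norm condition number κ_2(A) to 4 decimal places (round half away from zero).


form AᵀA = [198988929/1562500 37217232/390625; 37217232/390625 112148721/1562500] with trace 6222753/31250 and determinant 395254161/6250000
eigenvalues of AᵀA: λ = (tr ± √(tr²−4·det))/2 = 19881/100, 19881/62500
σ_max=√(19881/100)=(141/10), σ_min=√(19881/62500)=(141/250) → κ = 25.0000

25.0000


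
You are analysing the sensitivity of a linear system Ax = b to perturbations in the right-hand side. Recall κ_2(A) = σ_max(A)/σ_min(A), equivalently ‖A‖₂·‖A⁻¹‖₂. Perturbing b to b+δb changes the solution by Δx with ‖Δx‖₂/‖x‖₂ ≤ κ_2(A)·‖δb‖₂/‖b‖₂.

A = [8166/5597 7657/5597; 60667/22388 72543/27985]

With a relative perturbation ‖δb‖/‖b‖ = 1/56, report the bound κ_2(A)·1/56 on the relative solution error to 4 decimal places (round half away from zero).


M = AᵀA = [4747421785/501222544 5651507421/626528180; 5651507421/626528180 6728228074/783160225]. tr(M)=269128649/14899600, det(M)=83521/14899600
λ_max, λ_min = (269128649/14899600 ± √72425251994598801/221998080160000)/2 = 289/16, 289/931225
σ_max=√(289/16)=(17/4), σ_min=√(289/931225)=(17/965) → κ = 241.2500
worst-case relative error ≤ 241.2500 × 1/56 = 4.3080

4.3080


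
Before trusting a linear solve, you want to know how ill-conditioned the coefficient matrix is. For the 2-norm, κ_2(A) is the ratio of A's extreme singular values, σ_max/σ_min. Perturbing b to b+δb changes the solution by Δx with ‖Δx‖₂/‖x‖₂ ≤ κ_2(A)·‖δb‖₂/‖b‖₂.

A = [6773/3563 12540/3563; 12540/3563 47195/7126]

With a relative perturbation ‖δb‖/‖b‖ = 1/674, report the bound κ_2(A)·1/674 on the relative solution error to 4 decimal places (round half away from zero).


0.5286

M = AᵀA = [203125129/12694969 380846070/12694969; 380846070/12694969 2856374425/50779876]. tr(M)=3668874941/50779876, det(M)=2088025/50779876
solving λ² − 3668874941/50779876·λ + 2088025/50779876 = 0 gives λ = 289/4, 7225/12694969
σ_max=√(289/4)=(17/2), σ_min=√(7225/12694969)=(85/3563) → κ = 356.3000
perturbation bound = 356.3000·1/674 = 0.5286


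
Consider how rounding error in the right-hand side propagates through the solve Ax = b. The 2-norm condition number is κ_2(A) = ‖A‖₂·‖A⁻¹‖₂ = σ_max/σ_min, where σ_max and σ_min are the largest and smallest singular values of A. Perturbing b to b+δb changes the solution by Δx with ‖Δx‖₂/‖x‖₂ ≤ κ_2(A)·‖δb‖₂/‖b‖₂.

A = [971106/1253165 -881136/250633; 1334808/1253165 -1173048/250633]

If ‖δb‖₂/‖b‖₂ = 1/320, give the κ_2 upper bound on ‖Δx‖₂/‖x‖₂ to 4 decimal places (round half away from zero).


0.9552

form AᵀA = [108990370404/62816900689 -484294062240/62816900689; -484294062240/62816900689 2152442260800/62816900689] with trace 1345290084/37368769 and determinant 518400/37368769
char-poly roots: 36 and 14400/37368769
κ_2(A) = √(λ_max/λ_min) = √(36 / (14400/37368769)) = 305.6500
worst-case relative error ≤ 305.6500 × 1/320 = 0.9552


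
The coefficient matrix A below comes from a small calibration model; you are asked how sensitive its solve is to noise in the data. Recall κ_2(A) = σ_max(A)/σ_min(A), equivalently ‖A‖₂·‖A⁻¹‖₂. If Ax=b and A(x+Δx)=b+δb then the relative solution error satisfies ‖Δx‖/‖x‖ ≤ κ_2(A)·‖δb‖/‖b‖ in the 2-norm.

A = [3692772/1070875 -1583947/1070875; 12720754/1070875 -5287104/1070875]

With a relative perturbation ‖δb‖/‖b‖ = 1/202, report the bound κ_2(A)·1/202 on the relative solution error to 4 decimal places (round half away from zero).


1.6312

AᵀA = [280726635796/1834837225 -23393633436/366967445; -23393633436/366967445 48739770889/1834837225]; tr = 389901073/2171405, det = 80604484/271425625
eigenvalues of AᵀA: λ = (tr ± √(tr²−4·det))/2 = 4489/25, 17956/10857025
σ_max=√(4489/25)=(67/5), σ_min=√(17956/10857025)=(134/3295) → κ = 329.5000
κ_2(A)·‖δb‖/‖b‖ = 1.6312


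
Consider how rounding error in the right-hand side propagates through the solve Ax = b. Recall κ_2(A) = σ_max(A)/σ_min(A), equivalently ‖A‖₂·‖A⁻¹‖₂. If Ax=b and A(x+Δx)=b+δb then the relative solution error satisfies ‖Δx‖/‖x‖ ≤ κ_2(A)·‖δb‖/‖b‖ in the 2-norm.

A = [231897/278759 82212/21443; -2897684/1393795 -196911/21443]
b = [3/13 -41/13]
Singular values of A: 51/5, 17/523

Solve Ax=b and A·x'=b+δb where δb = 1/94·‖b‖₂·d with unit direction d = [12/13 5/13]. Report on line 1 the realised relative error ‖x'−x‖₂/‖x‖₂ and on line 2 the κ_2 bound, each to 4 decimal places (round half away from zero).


0.0336
3.3383

largest singular value 51/5, smallest 17/523
κ = σ_max/σ_min = (51/5)/(17/523) = 313.8000
perturbation bound = 313.8000·1/94 = 3.3383
solve Ax = b  →  x = [30.0789 -6.4663]
‖b‖₂ = 3.1623 and ‖x‖₂ = 30.7661
δb = ε·‖b‖·d = [0.0311 0.0129]; solving A·Δx = δb gives ‖Δx‖ = 1.0350
relative error = 0.0336
realised/bound (from unrounded values) ≈ 0.0101


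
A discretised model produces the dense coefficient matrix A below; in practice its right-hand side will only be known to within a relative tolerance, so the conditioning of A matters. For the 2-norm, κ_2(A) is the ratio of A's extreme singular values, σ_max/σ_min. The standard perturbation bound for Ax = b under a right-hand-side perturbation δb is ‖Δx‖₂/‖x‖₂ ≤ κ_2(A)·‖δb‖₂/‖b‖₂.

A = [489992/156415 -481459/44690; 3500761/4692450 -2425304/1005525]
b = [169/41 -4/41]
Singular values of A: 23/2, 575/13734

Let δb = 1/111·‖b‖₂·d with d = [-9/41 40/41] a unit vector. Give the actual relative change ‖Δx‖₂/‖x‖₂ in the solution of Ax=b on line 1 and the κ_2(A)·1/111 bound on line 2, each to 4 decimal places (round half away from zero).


σ_max = 23/2, σ_min = 575/13734
κ_2(A) = (23/2) / (575/13734) = 274.6800
κ_2(A)·‖δb‖/‖b‖ = 2.4746
solve Ax = b  →  x = [-22.8324 -7.0218]
2-norm of b is 4.1231; of x, 23.8877
δb = ε·‖b‖·d = [-0.0082 0.0362]; solving A·Δx = δb gives ‖Δx‖ = 0.8872
dividing the unrounded norms, ‖Δx‖/‖x‖ = 0.0371
tightness: 0.0371 against a bound of 2.4746 (unrounded ratio ≈ 0.0150)

0.0371
2.4746


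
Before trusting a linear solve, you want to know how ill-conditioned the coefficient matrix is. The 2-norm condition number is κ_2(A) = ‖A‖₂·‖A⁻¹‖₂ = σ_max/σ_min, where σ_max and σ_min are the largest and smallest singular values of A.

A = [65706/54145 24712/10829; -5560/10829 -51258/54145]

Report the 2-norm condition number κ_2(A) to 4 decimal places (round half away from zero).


AᵀA = [30119044/17347225 11294208/3469445; 11294208/3469445 105884356/17347225]; tr = 18824/2401, det = 16/30625
λ_max, λ_min = (18824/2401 ± √221456830464/3603000625)/2 = 196/25, 4/60025
κ_2(A) = √(λ_max/λ_min) = √((196/25) / (4/60025)) = 343.0000

343.0000


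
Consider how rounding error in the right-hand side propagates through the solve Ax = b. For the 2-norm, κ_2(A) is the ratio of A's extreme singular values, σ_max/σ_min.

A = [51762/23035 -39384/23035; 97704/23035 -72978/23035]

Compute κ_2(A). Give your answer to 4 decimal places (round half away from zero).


M = AᵀA = [8460468/367205 -6345216/367205; -6345216/367205 4759092/367205]. tr(M)=2643912/73441, det(M)=1296/73441
solving λ² − 2643912/73441·λ + 1296/73441 = 0 gives λ = 36, 36/73441
σ_max=√36=6, σ_min=√(36/73441)=(6/271) → κ = 271.0000

271.0000


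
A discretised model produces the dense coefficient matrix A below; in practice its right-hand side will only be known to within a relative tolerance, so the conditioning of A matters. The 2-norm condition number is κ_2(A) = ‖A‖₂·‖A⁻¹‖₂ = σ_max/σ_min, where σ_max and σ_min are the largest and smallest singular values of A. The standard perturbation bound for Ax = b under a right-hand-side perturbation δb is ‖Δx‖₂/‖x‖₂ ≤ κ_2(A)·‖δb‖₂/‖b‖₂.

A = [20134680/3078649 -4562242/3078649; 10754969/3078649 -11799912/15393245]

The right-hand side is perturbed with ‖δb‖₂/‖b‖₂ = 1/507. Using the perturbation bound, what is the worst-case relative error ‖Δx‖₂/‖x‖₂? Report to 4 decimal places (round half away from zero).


0.6970

AᵀA = [1803026632849/32796123409 -2028387894552/163980617045; -2028387894552/163980617045 2282315656996/819903085225]; tr = 28172505341/487747225, det = 521284/19509889
char-poly roots: 1444/25 and 9025/19509889
κ = σ_max/σ_min = (38/5)/(95/4417) = 353.3600
perturbation bound = 353.3600·1/507 = 0.6970


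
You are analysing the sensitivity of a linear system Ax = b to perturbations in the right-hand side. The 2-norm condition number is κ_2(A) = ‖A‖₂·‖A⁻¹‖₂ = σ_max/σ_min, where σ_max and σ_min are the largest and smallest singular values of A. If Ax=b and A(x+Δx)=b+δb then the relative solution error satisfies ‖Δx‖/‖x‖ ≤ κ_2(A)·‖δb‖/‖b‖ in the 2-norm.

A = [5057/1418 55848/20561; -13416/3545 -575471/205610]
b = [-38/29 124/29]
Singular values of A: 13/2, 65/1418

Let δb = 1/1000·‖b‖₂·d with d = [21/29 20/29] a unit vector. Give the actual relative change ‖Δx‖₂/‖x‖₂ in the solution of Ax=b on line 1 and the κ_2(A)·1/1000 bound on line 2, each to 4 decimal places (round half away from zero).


σ_max = 13/2, σ_min = 65/1418
condition number: (13/2) ÷ (65/1418) = 141.8000
bound on ‖Δx‖/‖x‖: κ·ε = 141.8000·1/1000 = 0.1418
solve Ax = b  →  x = [-26.6708 34.5354]
‖b‖ = 4.4721, ‖x‖ = 43.6351
Δx = A⁻¹·δb where δb = 1/1000·4.4721·d; ‖Δx‖ = 0.0976
relative error = 0.0022
realised/bound (from unrounded values) ≈ 0.0158

0.0022
0.1418


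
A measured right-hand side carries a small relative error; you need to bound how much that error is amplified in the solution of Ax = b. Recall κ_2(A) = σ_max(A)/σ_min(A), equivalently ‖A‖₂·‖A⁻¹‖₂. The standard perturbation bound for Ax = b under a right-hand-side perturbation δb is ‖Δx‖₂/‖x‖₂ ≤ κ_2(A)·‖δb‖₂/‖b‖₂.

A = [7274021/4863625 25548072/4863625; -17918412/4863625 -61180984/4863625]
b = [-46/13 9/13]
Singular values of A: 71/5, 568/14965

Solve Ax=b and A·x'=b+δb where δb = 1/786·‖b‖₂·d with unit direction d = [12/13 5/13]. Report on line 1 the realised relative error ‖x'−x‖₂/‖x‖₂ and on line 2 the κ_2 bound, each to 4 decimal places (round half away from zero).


largest singular value 71/5, smallest 568/14965
κ_2(A) = (71/5) / (568/14965) = 374.1250
bound on ‖Δx‖/‖x‖: κ·ε = 374.1250·1/786 = 0.4760
solve Ax = b  →  x = [75.8394 -22.2665]
‖b‖ = 3.6056, ‖x‖ = 79.0406
with δb = [0.0042 0.0018], A·Δx = δb → ‖Δx‖ = 0.1209
realised ‖Δx‖/‖x‖ = 0.0015
realised/bound (from unrounded values) ≈ 0.0032

0.0015
0.4760


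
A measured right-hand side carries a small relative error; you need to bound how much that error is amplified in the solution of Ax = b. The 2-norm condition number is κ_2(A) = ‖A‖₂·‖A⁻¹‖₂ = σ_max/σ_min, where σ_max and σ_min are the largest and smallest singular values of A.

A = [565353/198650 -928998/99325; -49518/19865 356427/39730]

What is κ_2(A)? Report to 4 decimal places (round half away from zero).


form AᵀA = [671613849/46922500 -574584192/11730625; -574584192/11730625 7881277401/46922500] with trace 6842313/37538 and determinant 1476225/300304
eigenvalues of AᵀA: λ = (tr ± √(tr²−4·det))/2 = 729/4, 2025/75076
so κ_2 = √((729/4) / (2025/75076)) = 82.2000

82.2000


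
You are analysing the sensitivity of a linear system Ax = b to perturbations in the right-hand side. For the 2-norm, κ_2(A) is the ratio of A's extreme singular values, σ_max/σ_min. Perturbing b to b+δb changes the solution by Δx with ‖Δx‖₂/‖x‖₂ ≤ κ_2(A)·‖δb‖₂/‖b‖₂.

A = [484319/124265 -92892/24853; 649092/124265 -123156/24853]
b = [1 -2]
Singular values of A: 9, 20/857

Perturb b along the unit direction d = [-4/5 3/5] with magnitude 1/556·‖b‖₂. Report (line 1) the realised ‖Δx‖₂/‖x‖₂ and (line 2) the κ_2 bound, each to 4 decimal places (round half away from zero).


0.0020
0.6936

from the listed singular values, σ₁ = 9, σ_n = 20/857
κ_2(A) = 9 / (20/857) = 385.6500
perturbation bound = 385.6500·1/556 = 0.6936
solve Ax = b  →  x = [-59.1839 -61.9820]
‖b‖₂ = 2.2361 and ‖x‖₂ = 85.7001
δb = ε·‖b‖·d = [-0.0032 0.0024]; solving A·Δx = δb gives ‖Δx‖ = 0.1723
realised ‖Δx‖/‖x‖ = 0.0020
realised/bound (from unrounded values) ≈ 0.0029


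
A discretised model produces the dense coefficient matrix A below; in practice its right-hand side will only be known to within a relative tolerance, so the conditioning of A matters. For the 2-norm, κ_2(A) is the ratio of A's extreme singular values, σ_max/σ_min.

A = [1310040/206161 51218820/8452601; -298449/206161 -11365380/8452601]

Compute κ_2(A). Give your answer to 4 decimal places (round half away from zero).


AᵀA = [1805276607201/42502357921 1719285103620/42502357921; 1719285103620/42502357921 1637441632800/42502357921]; tr = 4093600761/50537881, det = 2624400/50537881
solving λ² − 4093600761/50537881·λ + 2624400/50537881 = 0 gives λ = 81, 32400/50537881
κ = σ_max/σ_min = 9/(180/7109) = 355.4500

355.4500


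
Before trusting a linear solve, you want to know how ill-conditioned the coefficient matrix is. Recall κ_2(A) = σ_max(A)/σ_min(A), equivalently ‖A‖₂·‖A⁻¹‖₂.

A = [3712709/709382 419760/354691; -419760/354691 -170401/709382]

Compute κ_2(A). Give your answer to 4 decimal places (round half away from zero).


211.0000

form AᵀA = [8619275401/299359204 484822800/74839801; 484822800/74839801 436543921/299359204] with trace 2693581/89042 and determinant 14641/712336
solving λ² − 2693581/89042·λ + 14641/712336 = 0 gives λ = 121/4, 121/178084
κ_2(A) = √(λ_max/λ_min) = √((121/4) / (121/178084)) = 211.0000


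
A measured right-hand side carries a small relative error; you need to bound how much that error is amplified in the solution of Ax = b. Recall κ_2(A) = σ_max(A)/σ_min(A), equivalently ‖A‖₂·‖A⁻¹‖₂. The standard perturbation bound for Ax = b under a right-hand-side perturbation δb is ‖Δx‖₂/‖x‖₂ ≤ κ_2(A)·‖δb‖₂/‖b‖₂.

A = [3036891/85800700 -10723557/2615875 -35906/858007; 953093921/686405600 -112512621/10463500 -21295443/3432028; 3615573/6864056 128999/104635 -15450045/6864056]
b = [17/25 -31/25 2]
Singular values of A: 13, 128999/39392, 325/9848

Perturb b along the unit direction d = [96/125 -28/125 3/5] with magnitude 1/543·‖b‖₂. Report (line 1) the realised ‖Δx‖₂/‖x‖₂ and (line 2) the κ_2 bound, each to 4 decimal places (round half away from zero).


largest singular value 13, smallest 325/9848
condition number: 13 ÷ (325/9848) = 393.9200
worst-case relative error ≤ 393.9200 × 1/543 = 0.7255
solve Ax = b  →  x = [59.1762 0.2116 13.0756]
‖b‖ = 2.4495, ‖x‖ = 60.6039
Δx = A⁻¹·δb where δb = 1/543·2.4495·d; ‖Δx‖ = 0.1367
relative error = 0.0023
realised/bound (from unrounded values) ≈ 0.0031

0.0023
0.7255


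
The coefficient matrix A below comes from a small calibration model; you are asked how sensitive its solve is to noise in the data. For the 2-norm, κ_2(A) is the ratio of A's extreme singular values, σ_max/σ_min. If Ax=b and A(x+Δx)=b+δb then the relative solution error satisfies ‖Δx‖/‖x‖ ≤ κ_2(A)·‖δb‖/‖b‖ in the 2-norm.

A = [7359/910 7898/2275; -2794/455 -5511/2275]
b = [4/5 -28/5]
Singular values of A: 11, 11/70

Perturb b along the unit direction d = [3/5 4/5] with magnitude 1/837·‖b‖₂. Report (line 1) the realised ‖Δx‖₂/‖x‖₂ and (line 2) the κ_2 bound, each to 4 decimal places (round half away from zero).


largest singular value 11, smallest 11/70
condition number: 11 ÷ (11/70) = 70.0000
bound on ‖Δx‖/‖x‖: κ·ε = 70.0000·1/837 = 0.0836
solve Ax = b  →  x = [10.1259 -23.3566]
‖b‖ = 5.6569, ‖x‖ = 25.4571
with δb = [0.0041 0.0054], A·Δx = δb → ‖Δx‖ = 0.0430
relative error = 0.0017
realised/bound (from unrounded values) ≈ 0.0202

0.0017
0.0836


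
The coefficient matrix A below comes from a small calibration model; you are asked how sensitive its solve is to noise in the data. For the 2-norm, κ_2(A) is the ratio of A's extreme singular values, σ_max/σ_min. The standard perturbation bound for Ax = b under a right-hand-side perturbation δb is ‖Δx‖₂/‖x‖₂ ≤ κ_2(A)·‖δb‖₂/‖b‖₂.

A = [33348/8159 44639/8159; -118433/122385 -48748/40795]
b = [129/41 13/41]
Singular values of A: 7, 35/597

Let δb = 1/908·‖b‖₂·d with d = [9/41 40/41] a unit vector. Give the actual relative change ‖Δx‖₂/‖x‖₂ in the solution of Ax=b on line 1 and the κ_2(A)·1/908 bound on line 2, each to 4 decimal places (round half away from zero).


from the listed singular values, σ₁ = 7, σ_n = 35/597
κ_2(A) = 7 / (35/597) = 119.4000
perturbation bound = 119.4000·1/908 = 0.1315
solve Ax = b  →  x = [-13.3886 10.5771]
‖b‖ = 3.1623, ‖x‖ = 17.0625
Δx = A⁻¹·δb where δb = 1/908·3.1623·d; ‖Δx‖ = 0.0594
relative error = 0.0035
realised/bound (from unrounded values) ≈ 0.0265

0.0035
0.1315


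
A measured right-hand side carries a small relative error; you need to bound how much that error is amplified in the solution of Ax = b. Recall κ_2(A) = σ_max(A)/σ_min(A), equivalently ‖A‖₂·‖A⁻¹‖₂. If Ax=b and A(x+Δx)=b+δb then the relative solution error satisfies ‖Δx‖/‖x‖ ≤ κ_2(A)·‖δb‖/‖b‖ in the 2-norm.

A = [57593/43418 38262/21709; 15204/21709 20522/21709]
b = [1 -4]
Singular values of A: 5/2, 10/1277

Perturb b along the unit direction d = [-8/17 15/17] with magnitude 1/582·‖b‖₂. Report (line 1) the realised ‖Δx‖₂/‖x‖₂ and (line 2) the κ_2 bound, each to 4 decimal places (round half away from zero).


0.0018
0.5485

largest singular value 5/2, smallest 10/1277
condition number: (5/2) ÷ (10/1277) = 319.2500
perturbation bound = 319.2500·1/582 = 0.5485
solve Ax = b  →  x = [408.4000 -306.8000]
‖b‖₂ = 4.1231 and ‖x‖₂ = 510.8002
with δb = [-0.0033 0.0063], A·Δx = δb → ‖Δx‖ = 0.9047
dividing the unrounded norms, ‖Δx‖/‖x‖ = 0.0018
realised/bound (from unrounded values) ≈ 0.0032


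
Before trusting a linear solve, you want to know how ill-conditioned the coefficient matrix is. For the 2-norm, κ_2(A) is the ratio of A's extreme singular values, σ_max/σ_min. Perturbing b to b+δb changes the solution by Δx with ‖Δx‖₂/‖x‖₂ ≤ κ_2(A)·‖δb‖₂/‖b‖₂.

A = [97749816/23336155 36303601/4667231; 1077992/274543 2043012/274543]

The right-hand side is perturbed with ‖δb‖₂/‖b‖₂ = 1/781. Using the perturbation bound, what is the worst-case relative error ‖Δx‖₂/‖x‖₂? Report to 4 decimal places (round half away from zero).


0.3030

M = AᵀA = [21344778610816/647534043025 8003646757656/129506808605; 8003646757656/129506808605 3001436357737/25901361721]. tr(M)=333497188769/2240602225, det(M)=886133824/2240602225
eigenvalues of AᵀA: λ = (tr ± √(tr²−4·det))/2 = 3721/25, 238144/89624089
κ_2(A) = √(λ_max/λ_min) = √((3721/25) / (238144/89624089)) = 236.6750
bound on ‖Δx‖/‖x‖: κ·ε = 236.6750·1/781 = 0.3030


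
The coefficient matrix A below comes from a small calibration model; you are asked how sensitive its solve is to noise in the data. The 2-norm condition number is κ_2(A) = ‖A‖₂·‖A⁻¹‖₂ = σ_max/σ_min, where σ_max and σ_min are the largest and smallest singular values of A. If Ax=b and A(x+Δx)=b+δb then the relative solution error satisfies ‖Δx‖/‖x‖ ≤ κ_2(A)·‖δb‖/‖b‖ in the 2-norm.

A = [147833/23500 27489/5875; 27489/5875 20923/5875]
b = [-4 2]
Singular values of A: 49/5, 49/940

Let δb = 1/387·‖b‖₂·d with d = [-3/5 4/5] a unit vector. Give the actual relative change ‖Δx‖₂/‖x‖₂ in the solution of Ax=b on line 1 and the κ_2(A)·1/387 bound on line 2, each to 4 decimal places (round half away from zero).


σ_max = 49/5, σ_min = 49/940
condition number: (49/5) ÷ (49/940) = 188.0000
worst-case relative error ≤ 188.0000 × 1/387 = 0.4858
solve Ax = b  →  x = [-46.2041 61.2653]
2-norm of b is 4.4721; of x, 76.7350
Δx = A⁻¹·δb where δb = 1/387·4.4721·d; ‖Δx‖ = 0.2217
realised ‖Δx‖/‖x‖ = 0.0029
so the bound overstates the realised error by a factor of ≈ 168.1529 (computed from the unrounded values)

0.0029
0.4858


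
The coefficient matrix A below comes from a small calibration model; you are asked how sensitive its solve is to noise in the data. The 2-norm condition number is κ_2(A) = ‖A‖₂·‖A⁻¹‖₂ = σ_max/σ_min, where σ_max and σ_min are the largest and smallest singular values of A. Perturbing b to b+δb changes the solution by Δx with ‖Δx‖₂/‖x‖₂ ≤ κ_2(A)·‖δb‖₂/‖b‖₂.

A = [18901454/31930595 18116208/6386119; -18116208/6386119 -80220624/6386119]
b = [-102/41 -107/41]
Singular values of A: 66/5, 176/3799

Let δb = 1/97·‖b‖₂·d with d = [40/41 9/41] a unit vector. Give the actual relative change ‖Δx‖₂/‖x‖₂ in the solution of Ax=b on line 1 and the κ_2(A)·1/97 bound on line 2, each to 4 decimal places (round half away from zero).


0.0124
2.9374

from the listed singular values, σ₁ = 66/5, σ_n = 176/3799
κ = σ_max/σ_min = (66/5)/(176/3799) = 284.9250
κ_2(A)·‖δb‖/‖b‖ = 2.9374
solve Ax = b  →  x = [63.2095 -14.0668]
‖b‖₂ = 3.6056 and ‖x‖₂ = 64.7559
δb = ε·‖b‖·d = [0.0363 0.0082]; solving A·Δx = δb gives ‖Δx‖ = 0.8023
realised ‖Δx‖/‖x‖ = 0.0124
realised/bound (from unrounded values) ≈ 0.0042


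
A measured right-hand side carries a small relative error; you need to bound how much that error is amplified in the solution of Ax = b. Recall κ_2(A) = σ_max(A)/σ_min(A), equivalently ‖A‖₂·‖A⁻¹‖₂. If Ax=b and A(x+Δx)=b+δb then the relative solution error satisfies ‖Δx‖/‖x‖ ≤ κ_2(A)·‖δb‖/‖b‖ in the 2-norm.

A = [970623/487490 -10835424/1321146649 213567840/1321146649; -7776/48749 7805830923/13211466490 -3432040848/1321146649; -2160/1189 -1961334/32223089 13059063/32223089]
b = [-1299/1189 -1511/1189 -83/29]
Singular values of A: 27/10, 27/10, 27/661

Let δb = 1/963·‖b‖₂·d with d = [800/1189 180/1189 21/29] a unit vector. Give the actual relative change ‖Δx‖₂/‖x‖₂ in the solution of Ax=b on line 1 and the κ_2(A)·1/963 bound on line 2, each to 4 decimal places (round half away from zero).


0.0011
0.0686

σ_max = 27/10, σ_min = 27/661
κ = σ_max/σ_min = (27/10)/(27/661) = 66.1000
perturbation bound = 66.1000·1/963 = 0.0686
solve Ax = b  →  x = [0.4426 -71.7146 -15.8487]
‖b‖ = 3.3166, ‖x‖ = 73.4463
with δb = [0.0023 0.0005 0.0025], A·Δx = δb → ‖Δx‖ = 0.0843
realised ‖Δx‖/‖x‖ = 0.0011
realised/bound (from unrounded values) ≈ 0.0167


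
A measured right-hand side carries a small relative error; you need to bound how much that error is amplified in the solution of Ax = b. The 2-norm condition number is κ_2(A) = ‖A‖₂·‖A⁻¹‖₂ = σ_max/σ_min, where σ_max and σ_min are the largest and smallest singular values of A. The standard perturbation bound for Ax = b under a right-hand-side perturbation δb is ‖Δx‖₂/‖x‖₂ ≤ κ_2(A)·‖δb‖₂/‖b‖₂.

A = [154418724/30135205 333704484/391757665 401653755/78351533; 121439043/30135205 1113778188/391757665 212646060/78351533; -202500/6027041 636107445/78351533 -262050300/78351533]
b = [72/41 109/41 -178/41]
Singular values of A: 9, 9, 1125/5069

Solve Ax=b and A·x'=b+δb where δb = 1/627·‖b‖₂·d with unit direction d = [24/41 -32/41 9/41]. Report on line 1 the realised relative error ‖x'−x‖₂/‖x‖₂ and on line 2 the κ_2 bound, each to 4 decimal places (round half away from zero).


0.0043
0.0647

largest singular value 9, smallest 1125/5069
κ_2(A) = 9 / (1125/5069) = 40.5520
bound on ‖Δx‖/‖x‖: κ·ε = 40.5520·1/627 = 0.0647
solve Ax = b  →  x = [6.4562 -2.8317 -5.6405]
2-norm of b is 5.3852; of x, 9.0287
Δx = A⁻¹·δb where δb = 1/627·5.3852·d; ‖Δx‖ = 0.0387
dividing the unrounded norms, ‖Δx‖/‖x‖ = 0.0043
so the bound overstates the realised error by a factor of ≈ 15.0892 (computed from the unrounded values)


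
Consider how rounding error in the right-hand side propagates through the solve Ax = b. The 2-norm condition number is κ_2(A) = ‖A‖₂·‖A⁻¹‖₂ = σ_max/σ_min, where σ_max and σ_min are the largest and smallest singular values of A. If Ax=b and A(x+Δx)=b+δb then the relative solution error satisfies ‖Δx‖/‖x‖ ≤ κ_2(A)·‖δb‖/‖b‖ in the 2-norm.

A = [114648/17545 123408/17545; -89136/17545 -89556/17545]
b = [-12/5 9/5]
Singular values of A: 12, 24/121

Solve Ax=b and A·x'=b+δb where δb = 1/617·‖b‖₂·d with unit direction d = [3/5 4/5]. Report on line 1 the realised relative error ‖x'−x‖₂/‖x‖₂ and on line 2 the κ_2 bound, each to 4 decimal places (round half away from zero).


0.0981
0.0981

from the listed singular values, σ₁ = 12, σ_n = 24/121
κ = σ_max/σ_min = 12/(24/121) = 60.5000
worst-case relative error ≤ 60.5000 × 1/617 = 0.0981
solve Ax = b  →  x = [-0.1724 -0.1810]
2-norm of b is 3.0000; of x, 0.2500
Δx = A⁻¹·δb where δb = 1/617·3.0000·d; ‖Δx‖ = 0.0245
relative error = 0.0981
tightness: 0.0981 against a bound of 0.0981; the bound is attained (ratio 1)


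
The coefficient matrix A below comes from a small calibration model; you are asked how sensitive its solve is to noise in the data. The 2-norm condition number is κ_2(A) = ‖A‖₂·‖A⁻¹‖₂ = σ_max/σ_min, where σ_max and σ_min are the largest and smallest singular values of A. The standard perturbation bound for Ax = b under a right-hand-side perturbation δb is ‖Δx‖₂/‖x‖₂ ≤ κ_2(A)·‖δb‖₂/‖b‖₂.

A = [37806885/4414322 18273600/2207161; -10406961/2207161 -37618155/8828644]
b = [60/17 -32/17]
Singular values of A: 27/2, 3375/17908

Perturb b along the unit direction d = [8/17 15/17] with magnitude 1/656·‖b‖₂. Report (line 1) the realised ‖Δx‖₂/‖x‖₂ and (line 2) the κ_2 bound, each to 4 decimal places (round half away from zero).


σ_max = 27/2, σ_min = 3375/17908
condition number: (27/2) ÷ (3375/17908) = 71.6320
κ_2(A)·‖δb‖/‖b‖ = 0.1092
solve Ax = b  →  x = [0.2146 0.2043]
‖b‖ = 4.0000, ‖x‖ = 0.2963
with δb = [0.0029 0.0054], A·Δx = δb → ‖Δx‖ = 0.0324
realised ‖Δx‖/‖x‖ = 0.1092
so the bound is sharp here: realised error equals the bound

0.1092
0.1092


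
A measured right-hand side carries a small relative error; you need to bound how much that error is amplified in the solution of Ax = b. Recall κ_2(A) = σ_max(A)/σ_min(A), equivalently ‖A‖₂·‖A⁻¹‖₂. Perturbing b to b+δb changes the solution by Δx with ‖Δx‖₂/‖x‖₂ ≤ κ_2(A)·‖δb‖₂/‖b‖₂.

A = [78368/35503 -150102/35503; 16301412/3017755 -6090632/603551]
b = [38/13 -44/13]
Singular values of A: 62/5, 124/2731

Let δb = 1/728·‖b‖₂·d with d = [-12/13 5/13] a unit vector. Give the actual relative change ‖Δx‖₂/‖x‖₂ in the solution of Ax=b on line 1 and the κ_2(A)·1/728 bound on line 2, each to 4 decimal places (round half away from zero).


0.0015
0.3751

from the listed singular values, σ₁ = 62/5, σ_n = 124/2731
κ_2(A) = (62/5) / (124/2731) = 273.1000
bound on ‖Δx‖/‖x‖: κ·ε = 273.1000·1/728 = 0.3751
solve Ax = b  →  x = [-77.8083 -41.3150]
‖b‖₂ = 4.4721 and ‖x‖₂ = 88.0969
re-solving with b+δb shifts x by Δx of norm 0.1353
dividing the unrounded norms, ‖Δx‖/‖x‖ = 0.0015
so the bound overstates the realised error by a factor of ≈ 244.2685 (computed from the unrounded values)


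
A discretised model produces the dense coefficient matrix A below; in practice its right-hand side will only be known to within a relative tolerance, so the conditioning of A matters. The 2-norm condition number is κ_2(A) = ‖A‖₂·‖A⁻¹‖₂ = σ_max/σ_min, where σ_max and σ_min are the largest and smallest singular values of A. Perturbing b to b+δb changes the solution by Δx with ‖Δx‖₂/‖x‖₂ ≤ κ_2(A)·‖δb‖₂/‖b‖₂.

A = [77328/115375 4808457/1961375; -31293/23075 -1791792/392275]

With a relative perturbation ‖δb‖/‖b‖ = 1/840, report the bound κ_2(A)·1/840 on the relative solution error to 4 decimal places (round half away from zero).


AᵀA = [30460915809/13311390625 104328943488/13311390625; 104328943488/13311390625 357730875441/13311390625]; tr = 621106866/21298225, det = 59049/851929
solving λ² − 621106866/21298225·λ + 59049/851929 = 0 gives λ = 729/25, 2025/851929
so κ_2 = √((729/25) / (2025/851929)) = 110.7600
bound on ‖Δx‖/‖x‖: κ·ε = 110.7600·1/840 = 0.1319

0.1319


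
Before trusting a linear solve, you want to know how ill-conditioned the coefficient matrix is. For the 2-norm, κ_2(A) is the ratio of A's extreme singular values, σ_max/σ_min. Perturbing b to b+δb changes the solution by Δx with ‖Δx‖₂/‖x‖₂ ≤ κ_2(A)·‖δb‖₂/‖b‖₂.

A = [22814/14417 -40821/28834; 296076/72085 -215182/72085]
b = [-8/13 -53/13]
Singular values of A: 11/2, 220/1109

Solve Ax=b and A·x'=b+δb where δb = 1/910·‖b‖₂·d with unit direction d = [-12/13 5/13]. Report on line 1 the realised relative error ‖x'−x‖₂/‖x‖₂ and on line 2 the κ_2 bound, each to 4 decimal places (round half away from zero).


from the listed singular values, σ₁ = 11/2, σ_n = 220/1109
κ = σ_max/σ_min = (11/2)/(220/1109) = 27.7250
worst-case relative error ≤ 27.7250 × 1/910 = 0.0305
solve Ax = b  →  x = [-3.6064 -3.5964]
‖b‖₂ = 4.1231 and ‖x‖₂ = 5.0931
re-solving with b+δb shifts x by Δx of norm 0.0228
realised ‖Δx‖/‖x‖ = 0.0045
tightness: 0.0045 against a bound of 0.0305 (unrounded ratio ≈ 0.1472)

0.0045
0.0305


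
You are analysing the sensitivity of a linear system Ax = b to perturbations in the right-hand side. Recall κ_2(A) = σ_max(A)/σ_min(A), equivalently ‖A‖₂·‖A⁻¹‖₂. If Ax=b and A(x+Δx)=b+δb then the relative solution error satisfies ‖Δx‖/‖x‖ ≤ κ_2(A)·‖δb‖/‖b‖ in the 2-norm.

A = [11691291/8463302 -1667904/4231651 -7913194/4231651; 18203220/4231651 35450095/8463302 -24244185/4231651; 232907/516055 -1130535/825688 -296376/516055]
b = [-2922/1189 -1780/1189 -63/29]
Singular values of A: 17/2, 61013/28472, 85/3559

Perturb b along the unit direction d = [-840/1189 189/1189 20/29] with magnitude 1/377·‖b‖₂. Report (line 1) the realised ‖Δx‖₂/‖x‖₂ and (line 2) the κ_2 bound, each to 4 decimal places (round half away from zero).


0.2821
0.9440

from the listed singular values, σ₁ = 17/2, σ_n = 85/3559
κ = σ_max/σ_min = (17/2)/(85/3559) = 355.9000
bound on ‖Δx‖/‖x‖: κ·ε = 355.9000·1/377 = 0.9440
solve Ax = b  →  x = [-0.5199 1.1245 0.6931]
‖b‖ = 3.6056, ‖x‖ = 1.4196
re-solving with b+δb shifts x by Δx of norm 0.4004
realised ‖Δx‖/‖x‖ = 0.2821
tightness: 0.2821 against a bound of 0.9440 (unrounded ratio ≈ 0.2988)


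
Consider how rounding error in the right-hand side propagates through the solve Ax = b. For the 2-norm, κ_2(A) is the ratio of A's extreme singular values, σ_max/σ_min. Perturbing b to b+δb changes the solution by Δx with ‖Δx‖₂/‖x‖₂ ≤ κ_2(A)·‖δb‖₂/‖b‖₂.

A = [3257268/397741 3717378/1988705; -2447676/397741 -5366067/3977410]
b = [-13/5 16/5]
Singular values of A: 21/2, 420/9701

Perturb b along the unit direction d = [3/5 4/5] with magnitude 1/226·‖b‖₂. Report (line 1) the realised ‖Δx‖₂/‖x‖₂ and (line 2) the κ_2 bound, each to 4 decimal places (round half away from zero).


0.0182
1.0731

from the listed singular values, σ₁ = 21/2, σ_n = 420/9701
κ = σ_max/σ_min = (21/2)/(420/9701) = 242.5250
bound on ‖Δx‖/‖x‖: κ·ε = 242.5250·1/226 = 1.0731
solve Ax = b  →  x = [-5.4419 22.4506]
‖b‖ = 4.1231, ‖x‖ = 23.1008
with δb = [0.0109 0.0146], A·Δx = δb → ‖Δx‖ = 0.4214
dividing the unrounded norms, ‖Δx‖/‖x‖ = 0.0182
tightness: 0.0182 against a bound of 1.0731 (unrounded ratio ≈ 0.0170)


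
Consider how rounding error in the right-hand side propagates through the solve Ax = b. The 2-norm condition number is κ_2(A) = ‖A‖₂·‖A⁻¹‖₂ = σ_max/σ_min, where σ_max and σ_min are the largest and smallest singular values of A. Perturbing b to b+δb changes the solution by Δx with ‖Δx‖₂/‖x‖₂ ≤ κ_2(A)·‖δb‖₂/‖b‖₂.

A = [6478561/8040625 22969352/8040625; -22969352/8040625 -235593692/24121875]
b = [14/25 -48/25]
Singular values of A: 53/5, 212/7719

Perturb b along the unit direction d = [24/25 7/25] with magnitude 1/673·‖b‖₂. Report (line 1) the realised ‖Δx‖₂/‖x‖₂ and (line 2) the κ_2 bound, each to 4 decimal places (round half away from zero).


σ_max = 53/5, σ_min = 212/7719
condition number: (53/5) ÷ (212/7719) = 385.9500
worst-case relative error ≤ 385.9500 × 1/673 = 0.5735
solve Ax = b  →  x = [0.0528 0.1811]
2-norm of b is 2.0000; of x, 0.1887
δb = ε·‖b‖·d = [0.0029 0.0008]; solving A·Δx = δb gives ‖Δx‖ = 0.1082
realised ‖Δx‖/‖x‖ = 0.5735
so the bound is sharp here: realised error equals the bound

0.5735
0.5735


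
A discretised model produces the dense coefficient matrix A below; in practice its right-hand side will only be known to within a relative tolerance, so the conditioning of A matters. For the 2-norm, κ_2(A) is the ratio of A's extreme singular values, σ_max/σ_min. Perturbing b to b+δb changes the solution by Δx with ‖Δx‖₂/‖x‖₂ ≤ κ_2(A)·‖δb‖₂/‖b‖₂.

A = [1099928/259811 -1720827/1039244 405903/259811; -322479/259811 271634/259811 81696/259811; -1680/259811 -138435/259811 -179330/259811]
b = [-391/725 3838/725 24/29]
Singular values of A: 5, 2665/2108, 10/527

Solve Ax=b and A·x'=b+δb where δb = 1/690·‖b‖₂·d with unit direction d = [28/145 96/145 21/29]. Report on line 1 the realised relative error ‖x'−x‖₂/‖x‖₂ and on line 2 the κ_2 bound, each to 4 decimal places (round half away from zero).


0.0020
0.3819

from the listed singular values, σ₁ = 5, σ_n = 10/527
κ_2(A) = 5 / (10/527) = 263.5000
bound on ‖Δx‖/‖x‖: κ·ε = 263.5000·1/690 = 0.3819
solve Ax = b  →  x = [-99.5529 -147.2256 113.3854]
2-norm of b is 5.3852; of x, 210.8137
with δb = [0.0015 0.0052 0.0057], A·Δx = δb → ‖Δx‖ = 0.4113
realised ‖Δx‖/‖x‖ = 0.0020
so the bound overstates the realised error by a factor of ≈ 195.7356 (computed from the unrounded values)


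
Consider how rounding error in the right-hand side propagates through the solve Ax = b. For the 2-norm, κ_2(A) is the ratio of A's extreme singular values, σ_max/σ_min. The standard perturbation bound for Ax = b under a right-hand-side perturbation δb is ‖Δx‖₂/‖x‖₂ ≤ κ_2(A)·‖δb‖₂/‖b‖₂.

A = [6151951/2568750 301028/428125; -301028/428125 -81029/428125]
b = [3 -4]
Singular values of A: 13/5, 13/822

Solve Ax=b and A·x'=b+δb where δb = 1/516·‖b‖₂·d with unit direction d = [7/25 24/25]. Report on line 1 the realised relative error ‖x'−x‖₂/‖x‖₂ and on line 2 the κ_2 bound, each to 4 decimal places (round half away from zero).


σ_max = 13/5, σ_min = 13/822
κ = σ_max/σ_min = (13/5)/(13/822) = 164.4000
perturbation bound = 164.4000·1/516 = 0.3186
solve Ax = b  →  x = [54.5908 -181.6738]
‖b‖₂ = 5.0000 and ‖x‖₂ = 189.6985
Δx = A⁻¹·δb where δb = 1/516·5.0000·d; ‖Δx‖ = 0.6127
dividing the unrounded norms, ‖Δx‖/‖x‖ = 0.0032
realised/bound (from unrounded values) ≈ 0.0101

0.0032
0.3186
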